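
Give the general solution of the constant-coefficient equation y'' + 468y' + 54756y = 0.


Characteristic equation: r² + 468r + 54756 = 0, i.e. (r + 234)² = 0.
Repeated root r = -234; include an x factor for the second linearly independent solution.
General solution: y = (C₁ + C₂x)e^(-234x).


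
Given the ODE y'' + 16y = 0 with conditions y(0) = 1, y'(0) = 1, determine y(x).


Characteristic roots of r² + 16 = 0 are ±4i, so y = C₁cos(4x) + C₂sin(4x).
Apply y(0) = 1: C₁ = 1. Differentiate and apply y'(0) = 1: 4·C₂ = 1, so C₂ = 1/4.
Particular solution: y = cos(4x) + (1/4)sin(4x).


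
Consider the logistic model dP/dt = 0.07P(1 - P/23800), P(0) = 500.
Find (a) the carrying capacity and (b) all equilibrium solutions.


Logistic ODE dP/dt = 0.07P(1 - P/23800) has equilibria where dP/dt = 0, i.e. P = 0 or P = 23800.
The coefficient (1 - P/K) = 0 when P = K, identifying K = 23800 as the carrying capacity.
(a) K = 23800; (b) equilibria P = 0 and P = 23800.


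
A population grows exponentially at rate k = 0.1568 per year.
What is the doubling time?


Exponential growth: P(t) = P₀ e^(0.1568t). Set P(t)/P₀ = 2: e^(0.1568t) = 2.
Solve: t = ln(2)/0.1568 ≈ 4.42 years.


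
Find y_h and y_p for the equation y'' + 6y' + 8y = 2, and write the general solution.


Characteristic roots of r² + 6r + 8 = 0 are -4, -2.
y_h = C₁e^(-4x) + C₂e^(-2x).
Constant forcing; try y_p = A. Then 8A = 2 ⇒ A = 1/4.
General solution: y = C₁e^(-4x) + C₂e^(-2x) + 1/4.


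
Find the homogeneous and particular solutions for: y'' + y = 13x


Homogeneous: r² + 1 = 0 ⇒ r = ±1i, y_h = C₁cos(x) + C₂sin(x).
Polynomial forcing; try y_p = Ax + B. Then y_p'' + 1 y_p = 1(Ax + B) = 13x, so B = 0 and A = 13.
General solution: y = C₁cos(x) + C₂sin(x) + 13x.


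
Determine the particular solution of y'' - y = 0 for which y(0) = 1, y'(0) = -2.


Characteristic roots of r² - 1 = 0 are -1, 1.
General solution y = c₁ e^(-x) + c₂ e^(x).
Apply y(0) = 1: c₁ + c₂ = 1. Apply y'(0) = -2: -1 c₁ + 1 c₂ = -2.
Solve: c₁ = 3/2, c₂ = -1/2.
Particular solution: y = (3/2)e^(-x) - (1/2)e^(x).


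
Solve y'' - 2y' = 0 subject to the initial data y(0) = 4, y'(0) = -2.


Characteristic roots of r² - 2r = 0 are 0, 2.
General solution y = c₁ + c₂ e^(2x).
Apply y(0) = 4: c₁ + c₂ = 4. Apply y'(0) = -2: 0 c₁ + 2 c₂ = -2.
Solve: c₁ = 5, c₂ = -1.
Particular solution: y = 5 - e^(2x).


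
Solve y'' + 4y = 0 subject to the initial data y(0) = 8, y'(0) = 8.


Characteristic roots of r² + 4 = 0 are ±2i, so y = C₁cos(2x) + C₂sin(2x).
Apply y(0) = 8: C₁ = 8. Differentiate and apply y'(0) = 8: 2·C₂ = 8, so C₂ = 4.
Particular solution: y = 8cos(2x) + 4sin(2x).


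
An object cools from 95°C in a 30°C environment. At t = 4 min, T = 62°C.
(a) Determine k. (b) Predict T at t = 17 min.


Newton's law: T(t) = T_a + (T₀ - T_a)e^(-kt).
(a) Use T(4) = 62: (62 - 30)/(95 - 30) = e^(-k·4), so k = -ln(0.492)/4 ≈ 0.1772.
(b) Apply k to t = 17: T(17) = 30 + (65)e^(-3.012) ≈ 33.2°C.


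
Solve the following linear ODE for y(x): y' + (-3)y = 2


P(x) = -3 ⇒ μ = e^(-3x).
(μ y)' = 2e^(-3x) ⇒ μ y = -(2/3)e^(-3x) + C.
Divide by μ: y = -2/3 + Ce^(3x).


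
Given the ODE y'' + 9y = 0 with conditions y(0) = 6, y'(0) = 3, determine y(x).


Characteristic roots of r² + 9 = 0 are ±3i, so y = C₁cos(3x) + C₂sin(3x).
Apply y(0) = 6: C₁ = 6. Differentiate and apply y'(0) = 3: 3·C₂ = 3, so C₂ = 1.
Particular solution: y = 6cos(3x) + sin(3x).


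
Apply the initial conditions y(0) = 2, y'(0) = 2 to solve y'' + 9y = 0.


Characteristic roots of r² + 9 = 0 are ±3i, so y = C₁cos(3x) + C₂sin(3x).
Apply y(0) = 2: C₁ = 2. Differentiate and apply y'(0) = 2: 3·C₂ = 2, so C₂ = 2/3.
Particular solution: y = 2cos(3x) + (2/3)sin(3x).


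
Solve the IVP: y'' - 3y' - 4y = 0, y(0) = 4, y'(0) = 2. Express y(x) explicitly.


Characteristic roots of r² - 3r - 4 = 0 are -1, 4.
General solution y = c₁ e^(-x) + c₂ e^(4x).
Apply y(0) = 4: c₁ + c₂ = 4. Apply y'(0) = 2: -1 c₁ + 4 c₂ = 2.
Solve: c₁ = 14/5, c₂ = 6/5.
Particular solution: y = (14/5)e^(-x) + (6/5)e^(4x).


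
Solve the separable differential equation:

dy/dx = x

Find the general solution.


Integrate both sides with respect to x: y = ∫ x dx = (1/2)x^2 + C.


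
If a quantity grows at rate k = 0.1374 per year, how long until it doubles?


Exponential growth: P(t) = P₀ e^(0.1374t). Set P(t)/P₀ = 2: e^(0.1374t) = 2.
Solve: t = ln(2)/0.1374 ≈ 5.04 years.


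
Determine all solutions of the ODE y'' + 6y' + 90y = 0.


Characteristic equation: r² + 6r + 90 = 0.
Discriminant is negative; roots r = -3 ± 9i (complex conjugate pair).
General solution uses e^(α x)(C₁ cos(β x) + C₂ sin(β x)): y = e^(-3x)(C₁cos(9x) + C₂sin(9x)).


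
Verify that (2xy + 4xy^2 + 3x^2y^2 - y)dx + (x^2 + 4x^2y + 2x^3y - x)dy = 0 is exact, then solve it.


Check exactness: ∂M/∂y = 2x + 8xy + 6x^2y - 1 and ∂N/∂x = 2x + 8xy + 6x^2y - 1; equal, so the equation is exact.
Integrate M with respect to x (treating y as constant): ∫M dx = x^2y + 2x^2y^2 + x^3y^2 - xy + h(y).
Differentiate w.r.t. y and set equal to N: all terms match, so h'(y) = 0 and h is a constant absorbed into C.
General solution: x^2y + 2x^2y^2 + x^3y^2 - xy = C.


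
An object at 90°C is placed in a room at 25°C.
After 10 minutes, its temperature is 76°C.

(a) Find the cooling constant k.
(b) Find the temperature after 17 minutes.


Newton's law: T(t) = T_a + (T₀ - T_a)e^(-kt).
(a) Use T(10) = 76: (76 - 25)/(90 - 25) = e^(-k·10), so k = -ln(0.785)/10 ≈ 0.0243.
(b) Apply k to t = 17: T(17) = 25 + (65)e^(-0.412) ≈ 68.0°C.


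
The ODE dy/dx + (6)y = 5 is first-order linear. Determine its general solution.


P(x) = 6, Q(x) = 5; integrating factor μ = e^(6x).
(μ y)' = 5e^(6x) ⇒ μ y = (5/6)e^(6x) + C.
Divide by μ: y = 5/6 + Ce^(-6x).


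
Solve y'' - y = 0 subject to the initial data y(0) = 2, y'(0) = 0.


Characteristic roots of r² - 1 = 0 are 1, -1.
General solution y = c₁ e^(x) + c₂ e^(-x).
Apply y(0) = 2: c₁ + c₂ = 2. Apply y'(0) = 0: 1 c₁ - 1 c₂ = 0.
Solve: c₁ = 1, c₂ = 1.
Particular solution: y = e^(x) + e^(-x).


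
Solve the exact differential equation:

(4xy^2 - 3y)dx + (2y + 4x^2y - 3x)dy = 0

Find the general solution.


Check exactness: ∂M/∂y = 8xy - 3 and ∂N/∂x = 8xy - 3; equal, so the equation is exact.
Integrate M with respect to x (treating y as constant): ∫M dx = 2x^2y^2 - 3xy + h(y).
Differentiate w.r.t. y and set equal to N: the x-dependent terms already match, leaving h'(y) = 2y. Integrate: h(y) = y^2.
So F(x,y) = y^2 + 2x^2y^2 - 3xy.
General solution: y^2 + 2x^2y^2 - 3xy = C.


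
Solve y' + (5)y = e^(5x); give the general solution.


P(x) = 5 ⇒ μ = e^(5x).
(μ y)' = e^(10x) ⇒ μ y = (1/10)e^(10x) + C.
Divide by μ: y = (1/10)e^(5x) + Ce^(-5x).


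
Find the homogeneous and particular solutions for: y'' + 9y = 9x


Homogeneous: r² + 9 = 0 ⇒ r = ±3i, y_h = C₁cos(3x) + C₂sin(3x).
Polynomial forcing; try y_p = Ax + B. Then y_p'' + 9 y_p = 9(Ax + B) = 9x, so B = 0 and A = 1.
General solution: y = C₁cos(3x) + C₂sin(3x) + x.


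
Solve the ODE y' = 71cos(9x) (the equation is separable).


g(y) = 1, so integrate directly: y = ∫ 71cos(9x) dx = (71/9)sin(9x) + C.


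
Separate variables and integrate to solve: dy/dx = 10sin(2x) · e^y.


Separate: e^(-y) dy = 10sin(2x) dx.
Integrate: -e^(-y) = -5cos(2x) + C₀.
Rearrange: e^(-y) = 5cos(2x) + C.


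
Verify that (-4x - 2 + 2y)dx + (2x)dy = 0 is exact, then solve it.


Check exactness: ∂M/∂y = 2 and ∂N/∂x = 2; equal, so the equation is exact.
Integrate M with respect to x (treating y as constant): ∫M dx = -2x^2 - 2x + 2xy + h(y).
Differentiate w.r.t. y and set equal to N: all terms match, so h'(y) = 0 and h is a constant absorbed into C.
General solution: -2x^2 - 2x + 2xy = C.


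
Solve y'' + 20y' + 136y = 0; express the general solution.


Characteristic equation: r² + 20r + 136 = 0.
Discriminant is negative; roots r = -10 ± 6i (complex conjugate pair).
General solution uses e^(α x)(C₁ cos(β x) + C₂ sin(β x)): y = e^(-10x)(C₁cos(6x) + C₂sin(6x)).


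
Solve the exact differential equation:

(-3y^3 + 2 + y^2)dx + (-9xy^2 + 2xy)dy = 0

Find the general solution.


Check exactness: ∂M/∂y = -9y^2 + 2y and ∂N/∂x = -9y^2 + 2y; equal, so the equation is exact.
Integrate M with respect to x (treating y as constant): ∫M dx = -3xy^3 + 2x + xy^2 + h(y).
Differentiate w.r.t. y and set equal to N: all terms match, so h'(y) = 0 and h is a constant absorbed into C.
General solution: -3xy^3 + 2x + xy^2 = C.


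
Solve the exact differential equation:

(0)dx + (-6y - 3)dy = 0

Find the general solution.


Check exactness: ∂M/∂y = 0 and ∂N/∂x = 0; equal, so the equation is exact.
Integrate M with respect to x (treating y as constant): ∫M dx = 0 + h(y).
Differentiate w.r.t. y and set equal to N: the x-dependent terms already match, leaving h'(y) = -6y - 3. Integrate: h(y) = -3y^2 - 3y.
So F(x,y) = -3y^2 - 3y.
General solution: -3y^2 - 3y = C.


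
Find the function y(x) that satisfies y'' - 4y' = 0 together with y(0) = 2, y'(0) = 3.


Characteristic roots of r² - 4r = 0 are 4, 0.
General solution y = c₁ e^(4x) + c₂.
Apply y(0) = 2: c₁ + c₂ = 2. Apply y'(0) = 3: 4 c₁ + 0 c₂ = 3.
Solve: c₁ = 3/4, c₂ = 5/4.
Particular solution: y = (3/4)e^(4x) + 5/4.


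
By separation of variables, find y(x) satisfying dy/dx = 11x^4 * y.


Separate variables: dy/y = 11x^4 dx.
Integrate: ln|y| = (11/5)x^5 + C₀.
Exponentiate: y = Ce^((11/5)x^5).


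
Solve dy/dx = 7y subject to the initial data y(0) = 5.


General solution of y' = 7y is y = Ce^(7x).
Apply y(0) = 5: C = 5.
Particular solution: y = 5e^(7x).


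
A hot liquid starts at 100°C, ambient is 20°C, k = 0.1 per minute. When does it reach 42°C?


From T(t) = T_a + (T₀ - T_a)e^(-kt), set T(t) = 42:
(42 - 20) / (100 - 20) = e^(-0.1t), so t = -ln(0.275)/0.1 ≈ 12.9 minutes.


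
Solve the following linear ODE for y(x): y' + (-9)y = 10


P(x) = -9 ⇒ μ = e^(-9x).
(μ y)' = 10e^(-9x) ⇒ μ y = -(10/9)e^(-9x) + C.
Divide by μ: y = -10/9 + Ce^(9x).


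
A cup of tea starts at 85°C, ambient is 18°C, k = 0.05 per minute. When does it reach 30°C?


From T(t) = T_a + (T₀ - T_a)e^(-kt), set T(t) = 30:
(30 - 18) / (85 - 18) = e^(-0.05t), so t = -ln(0.179)/0.05 ≈ 34.4 minutes.


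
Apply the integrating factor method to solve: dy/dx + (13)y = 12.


P(x) = 13, Q(x) = 12; integrating factor μ = e^(13x).
(μ y)' = 12e^(13x) ⇒ μ y = (12/13)e^(13x) + C.
Divide by μ: y = 12/13 + Ce^(-13x).


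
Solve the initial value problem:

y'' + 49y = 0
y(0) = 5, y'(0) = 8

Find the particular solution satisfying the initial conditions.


Characteristic roots of r² + 49 = 0 are ±7i, so y = C₁cos(7x) + C₂sin(7x).
Apply y(0) = 5: C₁ = 5. Differentiate and apply y'(0) = 8: 7·C₂ = 8, so C₂ = 8/7.
Particular solution: y = 5cos(7x) + (8/7)sin(7x).


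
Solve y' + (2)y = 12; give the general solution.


P(x) = 2, Q(x) = 12; integrating factor μ = e^(2x).
(μ y)' = 12e^(2x) ⇒ μ y = 6e^(2x) + C.
Divide by μ: y = 6 + Ce^(-2x).


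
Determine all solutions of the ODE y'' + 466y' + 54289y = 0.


Characteristic equation: r² + 466r + 54289 = 0, i.e. (r + 233)² = 0.
Repeated root r = -233; include an x factor for the second linearly independent solution.
General solution: y = (C₁ + C₂x)e^(-233x).


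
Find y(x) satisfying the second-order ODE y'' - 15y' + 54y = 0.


Characteristic equation: r² - 15r + 54 = 0.
Factor: (r - 6)(r - 9) = 0 ⇒ r = 6, 9 (distinct real).
General solution: y = C₁e^(6x) + C₂e^(9x).


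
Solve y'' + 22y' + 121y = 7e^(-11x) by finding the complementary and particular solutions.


Characteristic polynomial (r + 11)² = 0; repeated root r = -11.
y_h = (C₁ + C₂x)e^(-11x). Forcing matches the repeated root (resonance), so try y_p = Ax² e^(-11x).
Substitute and solve for A: 2A = 7, so A = 7/2.
General solution: y = (C₁ + C₂x + (7/2)x²)e^(-11x).


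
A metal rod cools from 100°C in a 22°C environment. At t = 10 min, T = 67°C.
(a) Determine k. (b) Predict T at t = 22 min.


Newton's law: T(t) = T_a + (T₀ - T_a)e^(-kt).
(a) Use T(10) = 67: (67 - 22)/(100 - 22) = e^(-k·10), so k = -ln(0.577)/10 ≈ 0.0550.
(b) Apply k to t = 22: T(22) = 22 + (78)e^(-1.210) ≈ 45.3°C.


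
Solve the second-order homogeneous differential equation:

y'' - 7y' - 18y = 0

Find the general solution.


Characteristic equation: r² - 7r - 18 = 0.
Factor: (r + 2)(r - 9) = 0 ⇒ r = -2, 9 (distinct real).
General solution: y = C₁e^(-2x) + C₂e^(9x).


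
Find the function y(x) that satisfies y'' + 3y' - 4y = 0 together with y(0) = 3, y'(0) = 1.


Characteristic roots of r² + 3r - 4 = 0 are 1, -4.
General solution y = c₁ e^(x) + c₂ e^(-4x).
Apply y(0) = 3: c₁ + c₂ = 3. Apply y'(0) = 1: 1 c₁ - 4 c₂ = 1.
Solve: c₁ = 13/5, c₂ = 2/5.
Particular solution: y = (13/5)e^(x) + (2/5)e^(-4x).


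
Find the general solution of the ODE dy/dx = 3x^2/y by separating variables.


Separate variables: y dy = 3x^2 dx.
Integrate both sides: y²/2 = x^3 + C₀.
Multiply by 2: y² = 2x^3 + C.


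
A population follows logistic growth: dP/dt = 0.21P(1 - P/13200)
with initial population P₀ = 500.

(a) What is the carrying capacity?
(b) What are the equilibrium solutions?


Logistic ODE dP/dt = 0.21P(1 - P/13200) has equilibria where dP/dt = 0, i.e. P = 0 or P = 13200.
The coefficient (1 - P/K) = 0 when P = K, identifying K = 13200 as the carrying capacity.
(a) K = 13200; (b) equilibria P = 0 and P = 13200.


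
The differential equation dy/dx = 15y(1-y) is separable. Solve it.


Separate: dy/[y(1-y)] = 15 dx.
Partial fractions: 1/[y(1-y)] = 1/y + 1/(1-y).
Integrate: ln|y/(1-y)| = 15x + C₀.
Solve for y: y = 1/(1 + Ce^(-15x)).


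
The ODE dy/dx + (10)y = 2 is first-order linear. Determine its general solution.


P(x) = 10, Q(x) = 2; integrating factor μ = e^(10x).
(μ y)' = 2e^(10x) ⇒ μ y = (1/5)e^(10x) + C.
Divide by μ: y = 1/5 + Ce^(-10x).


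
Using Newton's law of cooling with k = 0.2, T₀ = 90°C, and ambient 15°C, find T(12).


Newton's law: dT/dt = -k(T - T_a) has solution T(t) = T_a + (T₀ - T_a)e^(-kt).
Plug in T_a = 15, T₀ = 90, k = 0.2, t = 12: T(12) = 15 + (75)e^(-2.40) ≈ 21.8°C.


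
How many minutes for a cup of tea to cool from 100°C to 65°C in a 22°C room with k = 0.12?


From T(t) = T_a + (T₀ - T_a)e^(-kt), set T(t) = 65:
(65 - 22) / (100 - 22) = e^(-0.12t), so t = -ln(0.551)/0.12 ≈ 5.0 minutes.


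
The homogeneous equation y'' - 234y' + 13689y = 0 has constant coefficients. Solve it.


Characteristic equation: r² - 234r + 13689 = 0, i.e. (r - 117)² = 0.
Repeated root r = 117; include an x factor for the second linearly independent solution.
General solution: y = (C₁ + C₂x)e^(117x).


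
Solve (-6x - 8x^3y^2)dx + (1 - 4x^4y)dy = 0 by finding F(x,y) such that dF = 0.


Check exactness: ∂M/∂y = -16x^3y and ∂N/∂x = -16x^3y; equal, so the equation is exact.
Integrate M with respect to x (treating y as constant): ∫M dx = -3x^2 - 2x^4y^2 + h(y).
Differentiate w.r.t. y and set equal to N: the x-dependent terms already match, leaving h'(y) = 1. Integrate: h(y) = y.
So F(x,y) = y - 3x^2 - 2x^4y^2.
General solution: y - 3x^2 - 2x^4y^2 = C.


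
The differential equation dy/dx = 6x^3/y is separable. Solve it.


Separate variables: y dy = 6x^3 dx.
Integrate both sides: y²/2 = (3/2)x^4 + C₀.
Multiply by 2: y² = 3x^4 + C.


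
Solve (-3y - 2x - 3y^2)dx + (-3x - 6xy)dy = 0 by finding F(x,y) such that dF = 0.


Check exactness: ∂M/∂y = -3 - 6y and ∂N/∂x = -3 - 6y; equal, so the equation is exact.
Integrate M with respect to x (treating y as constant): ∫M dx = -3xy - x^2 - 3xy^2 + h(y).
Differentiate w.r.t. y and set equal to N: all terms match, so h'(y) = 0 and h is a constant absorbed into C.
General solution: -3xy - x^2 - 3xy^2 = C.


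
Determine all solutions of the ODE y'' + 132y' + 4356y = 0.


Characteristic equation: r² + 132r + 4356 = 0, i.e. (r + 66)² = 0.
Repeated root r = -66; include an x factor for the second linearly independent solution.
General solution: y = (C₁ + C₂x)e^(-66x).


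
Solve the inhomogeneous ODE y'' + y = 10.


Homogeneous part: r² + 1 = 0 ⇒ r = ±1i, so y_h = C₁cos(x) + C₂sin(x).
Try constant y_p = A; plug in: 1A = 10 ⇒ A = 10.
General solution: y = C₁cos(x) + C₂sin(x) + 10.


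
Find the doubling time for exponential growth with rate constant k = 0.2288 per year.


Exponential growth: P(t) = P₀ e^(0.2288t). Set P(t)/P₀ = 2: e^(0.2288t) = 2.
Solve: t = ln(2)/0.2288 ≈ 3.03 years.


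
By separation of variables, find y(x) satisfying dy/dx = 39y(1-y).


Separate: dy/[y(1-y)] = 39 dx.
Partial fractions: 1/[y(1-y)] = 1/y + 1/(1-y).
Integrate: ln|y/(1-y)| = 39x + C₀.
Solve for y: y = 1/(1 + Ce^(-39x)).


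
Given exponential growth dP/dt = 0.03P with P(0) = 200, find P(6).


The ODE dP/dt = 0.03P has solution P(t) = P(0)e^(0.03t).
Substitute P(0) = 200 and t = 6: P(6) = 200 e^(0.18) ≈ 239.


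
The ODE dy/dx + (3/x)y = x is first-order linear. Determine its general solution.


P(x) = 3/x ⇒ μ = x^3.
(x^3 y)' = x^3·x^1 = x^4.
Integrate: x^3 y = x^5/(5) + C.
Solve for y: y = (1/5)x^2 + C/x^3.


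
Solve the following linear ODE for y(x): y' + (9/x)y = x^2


P(x) = 9/x ⇒ μ = x^9.
(x^9 y)' = x^9·x^2 = x^11.
Integrate: x^9 y = x^12/(12) + C.
Solve for y: y = (1/12)x^3 + C/x^9.


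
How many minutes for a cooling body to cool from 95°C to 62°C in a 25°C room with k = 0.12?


From T(t) = T_a + (T₀ - T_a)e^(-kt), set T(t) = 62:
(62 - 25) / (95 - 25) = e^(-0.12t), so t = -ln(0.529)/0.12 ≈ 5.3 minutes.


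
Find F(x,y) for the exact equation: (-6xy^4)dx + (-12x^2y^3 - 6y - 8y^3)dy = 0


Check exactness: ∂M/∂y = -24xy^3 and ∂N/∂x = -24xy^3; equal, so the equation is exact.
Integrate M with respect to x (treating y as constant): ∫M dx = -3x^2y^4 + h(y).
Differentiate w.r.t. y and set equal to N: the x-dependent terms already match, leaving h'(y) = -6y - 8y^3. Integrate: h(y) = -3y^2 - 2y^4.
So F(x,y) = -3x^2y^4 - 3y^2 - 2y^4.
General solution: -3x^2y^4 - 3y^2 - 2y^4 = C.


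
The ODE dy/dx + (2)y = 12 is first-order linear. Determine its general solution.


P(x) = 2, Q(x) = 12; integrating factor μ = e^(2x).
(μ y)' = 12e^(2x) ⇒ μ y = 6e^(2x) + C.
Divide by μ: y = 6 + Ce^(-2x).


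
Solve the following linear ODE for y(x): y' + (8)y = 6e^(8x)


P(x) = 8 ⇒ μ = e^(8x).
(μ y)' = 6e^(16x) ⇒ μ y = (6/16)e^(16x) + C.
Divide by μ: y = (3/8)e^(8x) + Ce^(-8x).


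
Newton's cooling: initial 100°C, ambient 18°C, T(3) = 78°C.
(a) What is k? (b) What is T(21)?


Newton's law: T(t) = T_a + (T₀ - T_a)e^(-kt).
(a) Use T(3) = 78: (78 - 18)/(100 - 18) = e^(-k·3), so k = -ln(0.732)/3 ≈ 0.1041.
(b) Apply k to t = 21: T(21) = 18 + (82)e^(-2.187) ≈ 27.2°C.


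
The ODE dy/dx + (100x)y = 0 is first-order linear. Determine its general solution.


P(x) = 100x ⇒ μ = e^(50x²).
Q(x) = 0 so μ y is constant: y = Ce^(-50x²).


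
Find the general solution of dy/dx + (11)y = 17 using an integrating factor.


P(x) = 11, Q(x) = 17; integrating factor μ = e^(11x).
(μ y)' = 17e^(11x) ⇒ μ y = (17/11)e^(11x) + C.
Divide by μ: y = 17/11 + Ce^(-11x).


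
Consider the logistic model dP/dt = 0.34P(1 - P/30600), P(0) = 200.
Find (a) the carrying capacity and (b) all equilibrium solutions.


Logistic ODE dP/dt = 0.34P(1 - P/30600) has equilibria where dP/dt = 0, i.e. P = 0 or P = 30600.
The coefficient (1 - P/K) = 0 when P = K, identifying K = 30600 as the carrying capacity.
(a) K = 30600; (b) equilibria P = 0 and P = 30600.


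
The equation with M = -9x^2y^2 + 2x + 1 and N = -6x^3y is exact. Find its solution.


Check exactness: ∂M/∂y = -18x^2y and ∂N/∂x = -18x^2y; equal, so the equation is exact.
Integrate M with respect to x (treating y as constant): ∫M dx = -3x^3y^2 + x^2 + x + h(y).
Differentiate w.r.t. y and set equal to N: all terms match, so h'(y) = 0 and h is a constant absorbed into C.
General solution: -3x^3y^2 + x^2 + x = C.


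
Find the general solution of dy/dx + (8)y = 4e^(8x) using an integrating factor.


P(x) = 8 ⇒ μ = e^(8x).
(μ y)' = 4e^(16x) ⇒ μ y = (4/16)e^(16x) + C.
Divide by μ: y = (1/4)e^(8x) + Ce^(-8x).


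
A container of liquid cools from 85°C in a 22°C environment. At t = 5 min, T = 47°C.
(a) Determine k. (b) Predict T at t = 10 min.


Newton's law: T(t) = T_a + (T₀ - T_a)e^(-kt).
(a) Use T(5) = 47: (47 - 22)/(85 - 22) = e^(-k·5), so k = -ln(0.397)/5 ≈ 0.1849.
(b) Apply k to t = 10: T(10) = 22 + (63)e^(-1.849) ≈ 31.9°C.


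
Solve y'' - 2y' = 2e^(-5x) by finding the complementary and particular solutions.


Characteristic roots of r² - 2r = 0 are 0, 2.
y_h = C₁ + C₂e^(2x).
Forcing exponent -5 is not a characteristic root; try y_p = Ae^(-5x).
Substitute: A·(25 + (-2)·-5 + (0)) = A·35 = 2, so A = 2/35.
General solution: y = C₁ + C₂e^(2x) + (2/35)e^(-5x).


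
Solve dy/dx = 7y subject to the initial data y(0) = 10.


General solution of y' = 7y is y = Ce^(7x).
Apply y(0) = 10: C = 10.
Particular solution: y = 10e^(7x).


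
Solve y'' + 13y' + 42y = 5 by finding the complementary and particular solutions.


Characteristic roots of r² + 13r + 42 = 0 are -6, -7.
y_h = C₁e^(-6x) + C₂e^(-7x).
Constant forcing; try y_p = A. Then 42A = 5 ⇒ A = 5/42.
General solution: y = C₁e^(-6x) + C₂e^(-7x) + 5/42.


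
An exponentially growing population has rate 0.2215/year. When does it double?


Exponential growth: P(t) = P₀ e^(0.2215t). Set P(t)/P₀ = 2: e^(0.2215t) = 2.
Solve: t = ln(2)/0.2215 ≈ 3.13 years.


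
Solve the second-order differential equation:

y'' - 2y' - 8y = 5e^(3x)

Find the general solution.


Characteristic roots of r² - 2r - 8 = 0 are 4, -2.
y_h = C₁e^(4x) + C₂e^(-2x).
Forcing exponent 3 is not a characteristic root; try y_p = Ae^(3x).
Substitute: A·(9 + (-2)·3 + (-8)) = A·-5 = 5, so A = -1.
General solution: y = C₁e^(4x) + C₂e^(-2x) - e^(3x).


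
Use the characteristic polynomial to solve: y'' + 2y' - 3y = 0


Characteristic equation: r² + 2r - 3 = 0.
Factor: (r - 1)(r + 3) = 0 ⇒ r = 1, -3 (distinct real).
General solution: y = C₁e^(x) + C₂e^(-3x).


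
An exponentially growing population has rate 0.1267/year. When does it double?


Exponential growth: P(t) = P₀ e^(0.1267t). Set P(t)/P₀ = 2: e^(0.1267t) = 2.
Solve: t = ln(2)/0.1267 ≈ 5.47 years.


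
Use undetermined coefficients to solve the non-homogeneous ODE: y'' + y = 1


Homogeneous part: r² + 1 = 0 ⇒ r = ±1i, so y_h = C₁cos(x) + C₂sin(x).
Try constant y_p = A; plug in: 1A = 1 ⇒ A = 1.
General solution: y = C₁cos(x) + C₂sin(x) + 1.


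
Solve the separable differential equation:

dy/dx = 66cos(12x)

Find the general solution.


g(y) = 1, so integrate directly: y = ∫ 66cos(12x) dx = (11/2)sin(12x) + C.


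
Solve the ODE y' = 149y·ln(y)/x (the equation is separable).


Separate: dy/[y ln(y)] = 149 dx/x.
Substitute u = ln(y): du/u = 149 dx/x.
Integrate: ln|ln(y)| = 149ln|x| + C₀, hence ln(y) = C·x^149.


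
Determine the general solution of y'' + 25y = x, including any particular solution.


Homogeneous: r² + 25 = 0 ⇒ r = ±5i, y_h = C₁cos(5x) + C₂sin(5x).
Polynomial forcing; try y_p = Ax + B. Then y_p'' + 25 y_p = 25(Ax + B) = x, so B = 0 and A = 1/25.
General solution: y = C₁cos(5x) + C₂sin(5x) + (1/25)x.


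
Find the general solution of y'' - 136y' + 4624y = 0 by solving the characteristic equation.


Characteristic equation: r² - 136r + 4624 = 0, i.e. (r - 68)² = 0.
Repeated root r = 68; include an x factor for the second linearly independent solution.
General solution: y = (C₁ + C₂x)e^(68x).


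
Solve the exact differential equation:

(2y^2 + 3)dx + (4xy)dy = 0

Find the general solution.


Check exactness: ∂M/∂y = 4y and ∂N/∂x = 4y; equal, so the equation is exact.
Integrate M with respect to x (treating y as constant): ∫M dx = 2xy^2 + 3x + h(y).
Differentiate w.r.t. y and set equal to N: all terms match, so h'(y) = 0 and h is a constant absorbed into C.
General solution: 2xy^2 + 3x = C.


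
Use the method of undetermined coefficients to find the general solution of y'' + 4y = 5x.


Homogeneous: r² + 4 = 0 ⇒ r = ±2i, y_h = C₁cos(2x) + C₂sin(2x).
Polynomial forcing; try y_p = Ax + B. Then y_p'' + 4 y_p = 4(Ax + B) = 5x, so B = 0 and A = 5/4.
General solution: y = C₁cos(2x) + C₂sin(2x) + (5/4)x.


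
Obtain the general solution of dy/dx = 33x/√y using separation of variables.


Separate: √y dy = 33x dx.
Integrate: (2/3)y^(3/2) = (33/2)x² + C.


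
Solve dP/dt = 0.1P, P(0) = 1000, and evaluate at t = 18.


The ODE dP/dt = 0.1P has solution P(t) = P(0)e^(0.1t).
Substitute P(0) = 1000 and t = 18: P(18) = 1000 e^(1.80) ≈ 6050.


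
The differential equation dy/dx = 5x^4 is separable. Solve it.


Integrate both sides with respect to x: y = ∫ 5x^4 dx = x^5 + C.


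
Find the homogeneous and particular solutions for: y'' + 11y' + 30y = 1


Characteristic roots of r² + 11r + 30 = 0 are -6, -5.
y_h = C₁e^(-6x) + C₂e^(-5x).
Constant forcing; try y_p = A. Then 30A = 1 ⇒ A = 1/30.
General solution: y = C₁e^(-6x) + C₂e^(-5x) + 1/30.


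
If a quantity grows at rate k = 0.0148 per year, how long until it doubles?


Exponential growth: P(t) = P₀ e^(0.0148t). Set P(t)/P₀ = 2: e^(0.0148t) = 2.
Solve: t = ln(2)/0.0148 ≈ 46.83 years.


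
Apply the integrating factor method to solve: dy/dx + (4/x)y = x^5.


P(x) = 4/x ⇒ μ = x^4.
(x^4 y)' = x^9 ⇒ x^4 y = x^10/(10) + C.
Solve for y: y = (1/10)x^6 + C/x^4.


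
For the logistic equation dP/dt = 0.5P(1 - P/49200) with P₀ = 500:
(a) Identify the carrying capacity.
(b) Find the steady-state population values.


Logistic ODE dP/dt = 0.5P(1 - P/49200) has equilibria where dP/dt = 0, i.e. P = 0 or P = 49200.
The coefficient (1 - P/K) = 0 when P = K, identifying K = 49200 as the carrying capacity.
(a) K = 49200; (b) equilibria P = 0 and P = 49200.


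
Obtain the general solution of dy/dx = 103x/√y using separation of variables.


Separate: √y dy = 103x dx.
Integrate: (2/3)y^(3/2) = (103/2)x² + C.


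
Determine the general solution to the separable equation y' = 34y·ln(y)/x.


Separate: dy/[y ln(y)] = 34 dx/x.
Substitute u = ln(y): du/u = 34 dx/x.
Integrate: ln|ln(y)| = 34ln|x| + C₀, hence ln(y) = C·x^34.


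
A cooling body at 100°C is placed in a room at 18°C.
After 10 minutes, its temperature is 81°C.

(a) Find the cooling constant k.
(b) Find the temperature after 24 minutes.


Newton's law: T(t) = T_a + (T₀ - T_a)e^(-kt).
(a) Use T(10) = 81: (81 - 18)/(100 - 18) = e^(-k·10), so k = -ln(0.768)/10 ≈ 0.0264.
(b) Apply k to t = 24: T(24) = 18 + (82)e^(-0.633) ≈ 61.6°C.


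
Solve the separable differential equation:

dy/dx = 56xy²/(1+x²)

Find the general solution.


Separate: dy/y² = 56x/(1+x²) dx.
Integrate LHS: ∫ dy/y² = -1/y.
Integrate RHS via u = 1+x²: 28ln(1+x²) + C.
Result: -1/y = 28ln(1+x²) + C.


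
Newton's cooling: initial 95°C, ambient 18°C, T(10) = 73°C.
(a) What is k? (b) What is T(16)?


Newton's law: T(t) = T_a + (T₀ - T_a)e^(-kt).
(a) Use T(10) = 73: (73 - 18)/(95 - 18) = e^(-k·10), so k = -ln(0.714)/10 ≈ 0.0336.
(b) Apply k to t = 16: T(16) = 18 + (77)e^(-0.538) ≈ 62.9°C.


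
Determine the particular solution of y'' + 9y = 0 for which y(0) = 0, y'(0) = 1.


Characteristic roots of r² + 9 = 0 are ±3i, so y = C₁cos(3x) + C₂sin(3x).
Apply y(0) = 0: C₁ = 0. Differentiate and apply y'(0) = 1: 3·C₂ = 1, so C₂ = 1/3.
Particular solution: y = (1/3)sin(3x).


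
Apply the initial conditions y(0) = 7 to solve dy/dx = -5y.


General solution of y' = -5y is y = Ce^(-5x).
Apply y(0) = 7: C = 7.
Particular solution: y = 7e^(-5x).


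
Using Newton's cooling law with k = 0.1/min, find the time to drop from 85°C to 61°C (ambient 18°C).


From T(t) = T_a + (T₀ - T_a)e^(-kt), set T(t) = 61:
(61 - 18) / (85 - 18) = e^(-0.1t), so t = -ln(0.642)/0.1 ≈ 4.4 minutes.


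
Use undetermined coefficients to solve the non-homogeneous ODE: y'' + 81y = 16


Homogeneous part: r² + 81 = 0 ⇒ r = ±9i, so y_h = C₁cos(9x) + C₂sin(9x).
Try constant y_p = A; plug in: 81A = 16 ⇒ A = 16/81.
General solution: y = C₁cos(9x) + C₂sin(9x) + 16/81.


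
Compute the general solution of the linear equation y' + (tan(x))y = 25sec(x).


P(x) = tan(x) ⇒ μ = e^(∫tan(x)dx) = sec(x).
(sec(x) y)' = 25sec²(x) ⇒ sec(x) y = 25tan(x) + C.
Multiply by cos(x): y = 25sin(x) + C·cos(x).


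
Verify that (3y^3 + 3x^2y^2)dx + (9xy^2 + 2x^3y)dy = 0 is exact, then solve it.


Check exactness: ∂M/∂y = 9y^2 + 6x^2y and ∂N/∂x = 9y^2 + 6x^2y; equal, so the equation is exact.
Integrate M with respect to x (treating y as constant): ∫M dx = 3xy^3 + x^3y^2 + h(y).
Differentiate w.r.t. y and set equal to N: all terms match, so h'(y) = 0 and h is a constant absorbed into C.
General solution: 3xy^3 + x^3y^2 = C.


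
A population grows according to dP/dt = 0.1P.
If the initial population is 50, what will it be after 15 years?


The ODE dP/dt = 0.1P has solution P(t) = P(0)e^(0.1t).
Substitute P(0) = 50 and t = 15: P(15) = 50 e^(1.50) ≈ 224.


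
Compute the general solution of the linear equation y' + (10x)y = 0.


P(x) = 10x ⇒ μ = e^(5x²).
Q(x) = 0 so μ y is constant: y = Ce^(-5x²).


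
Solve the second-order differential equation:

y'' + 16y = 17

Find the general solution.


Homogeneous part: r² + 16 = 0 ⇒ r = ±4i, so y_h = C₁cos(4x) + C₂sin(4x).
Try constant y_p = A; plug in: 16A = 17 ⇒ A = 17/16.
General solution: y = C₁cos(4x) + C₂sin(4x) + 17/16.


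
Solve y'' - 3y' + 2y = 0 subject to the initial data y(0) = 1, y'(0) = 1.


Characteristic roots of r² - 3r + 2 = 0 are 2, 1.
General solution y = c₁ e^(2x) + c₂ e^(x).
Apply y(0) = 1: c₁ + c₂ = 1. Apply y'(0) = 1: 2 c₁ + 1 c₂ = 1.
Solve: c₁ = 0, c₂ = 1.
Particular solution: y = 0e^(2x) + e^(x).


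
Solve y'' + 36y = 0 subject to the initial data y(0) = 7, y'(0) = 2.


Characteristic roots of r² + 36 = 0 are ±6i, so y = C₁cos(6x) + C₂sin(6x).
Apply y(0) = 7: C₁ = 7. Differentiate and apply y'(0) = 2: 6·C₂ = 2, so C₂ = 1/3.
Particular solution: y = 7cos(6x) + (1/3)sin(6x).


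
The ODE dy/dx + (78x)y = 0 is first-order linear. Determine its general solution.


P(x) = 78x ⇒ μ = e^(39x²).
Q(x) = 0 so μ y is constant: y = Ce^(-39x²).


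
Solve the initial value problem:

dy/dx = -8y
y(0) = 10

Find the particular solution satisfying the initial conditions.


General solution of y' = -8y is y = Ce^(-8x).
Apply y(0) = 10: C = 10.
Particular solution: y = 10e^(-8x).


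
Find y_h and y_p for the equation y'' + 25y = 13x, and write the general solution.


Homogeneous: r² + 25 = 0 ⇒ r = ±5i, y_h = C₁cos(5x) + C₂sin(5x).
Polynomial forcing; try y_p = Ax + B. Then y_p'' + 25 y_p = 25(Ax + B) = 13x, so B = 0 and A = 13/25.
General solution: y = C₁cos(5x) + C₂sin(5x) + (13/25)x.


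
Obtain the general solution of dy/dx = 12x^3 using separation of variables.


Integrate both sides with respect to x: y = ∫ 12x^3 dx = 3x^4 + C.


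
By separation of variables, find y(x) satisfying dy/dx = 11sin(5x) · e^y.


Separate: e^(-y) dy = 11sin(5x) dx.
Integrate: -e^(-y) = -(11/5)cos(5x) + C₀.
Rearrange: e^(-y) = (11/5)cos(5x) + C.


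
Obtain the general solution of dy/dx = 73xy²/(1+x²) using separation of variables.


Separate: dy/y² = 73x/(1+x²) dx.
Integrate LHS: ∫ dy/y² = -1/y.
Integrate RHS via u = 1+x²: (73/2)ln(1+x²) + C.
Result: -1/y = (73/2)ln(1+x²) + C.


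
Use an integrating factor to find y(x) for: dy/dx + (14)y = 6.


P(x) = 14, Q(x) = 6; integrating factor μ = e^(14x).
(μ y)' = 6e^(14x) ⇒ μ y = (3/7)e^(14x) + C.
Divide by μ: y = 3/7 + Ce^(-14x).


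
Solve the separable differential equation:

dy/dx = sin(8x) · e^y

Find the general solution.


Separate: e^(-y) dy = sin(8x) dx.
Integrate: -e^(-y) = -(1/8)cos(8x) + C₀.
Rearrange: e^(-y) = (1/8)cos(8x) + C.


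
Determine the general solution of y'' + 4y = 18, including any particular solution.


Homogeneous part: r² + 4 = 0 ⇒ r = ±2i, so y_h = C₁cos(2x) + C₂sin(2x).
Try constant y_p = A; plug in: 4A = 18 ⇒ A = 9/2.
General solution: y = C₁cos(2x) + C₂sin(2x) + 9/2.


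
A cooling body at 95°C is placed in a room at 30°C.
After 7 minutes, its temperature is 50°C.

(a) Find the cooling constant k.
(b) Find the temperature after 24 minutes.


Newton's law: T(t) = T_a + (T₀ - T_a)e^(-kt).
(a) Use T(7) = 50: (50 - 30)/(95 - 30) = e^(-k·7), so k = -ln(0.308)/7 ≈ 0.1684.
(b) Apply k to t = 24: T(24) = 30 + (65)e^(-4.041) ≈ 31.1°C.


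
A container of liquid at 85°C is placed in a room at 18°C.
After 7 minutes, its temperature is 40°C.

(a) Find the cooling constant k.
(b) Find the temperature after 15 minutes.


Newton's law: T(t) = T_a + (T₀ - T_a)e^(-kt).
(a) Use T(7) = 40: (40 - 18)/(85 - 18) = e^(-k·7), so k = -ln(0.328)/7 ≈ 0.1591.
(b) Apply k to t = 15: T(15) = 18 + (67)e^(-2.386) ≈ 24.2°C.


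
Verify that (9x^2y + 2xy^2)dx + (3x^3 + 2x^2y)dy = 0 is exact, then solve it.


Check exactness: ∂M/∂y = 9x^2 + 4xy and ∂N/∂x = 9x^2 + 4xy; equal, so the equation is exact.
Integrate M with respect to x (treating y as constant): ∫M dx = 3x^3y + x^2y^2 + h(y).
Differentiate w.r.t. y and set equal to N: all terms match, so h'(y) = 0 and h is a constant absorbed into C.
General solution: 3x^3y + x^2y^2 = C.


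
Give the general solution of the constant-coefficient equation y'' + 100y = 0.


Characteristic equation: r² + 100 = 0.
Discriminant is negative; roots r = 0 ± 10i (complex conjugate pair).
General solution uses e^(α x)(C₁ cos(β x) + C₂ sin(β x)): y = C₁cos(10x) + C₂sin(10x).


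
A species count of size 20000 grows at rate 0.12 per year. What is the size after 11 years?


The ODE dP/dt = 0.12P has solution P(t) = P(0)e^(0.12t).
Substitute P(0) = 20000 and t = 11: P(11) = 20000 e^(1.32) ≈ 74868.


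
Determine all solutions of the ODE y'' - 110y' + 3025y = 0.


Characteristic equation: r² - 110r + 3025 = 0, i.e. (r - 55)² = 0.
Repeated root r = 55; include an x factor for the second linearly independent solution.
General solution: y = (C₁ + C₂x)e^(55x).


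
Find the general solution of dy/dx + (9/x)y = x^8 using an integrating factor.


P(x) = 9/x ⇒ μ = x^9.
(x^9 y)' = x^17 ⇒ x^9 y = x^18/(18) + C.
Solve for y: y = (1/18)x^9 + C/x^9.


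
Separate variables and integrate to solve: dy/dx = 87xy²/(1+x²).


Separate: dy/y² = 87x/(1+x²) dx.
Integrate LHS: ∫ dy/y² = -1/y.
Integrate RHS via u = 1+x²: (87/2)ln(1+x²) + C.
Result: -1/y = (87/2)ln(1+x²) + C.


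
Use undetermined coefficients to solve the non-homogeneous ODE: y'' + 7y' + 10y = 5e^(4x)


Characteristic roots of r² + 7r + 10 = 0 are -5, -2.
y_h = C₁e^(-5x) + C₂e^(-2x).
Forcing exponent 4 is not a characteristic root; try y_p = Ae^(4x).
Substitute: A·(16 + (7)·4 + (10)) = A·54 = 5, so A = 5/54.
General solution: y = C₁e^(-5x) + C₂e^(-2x) + (5/54)e^(4x).


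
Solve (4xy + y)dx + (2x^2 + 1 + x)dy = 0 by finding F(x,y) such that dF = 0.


Check exactness: ∂M/∂y = 4x + 1 and ∂N/∂x = 4x + 1; equal, so the equation is exact.
Integrate M with respect to x (treating y as constant): ∫M dx = 2x^2y + xy + h(y).
Differentiate w.r.t. y and set equal to N: the x-dependent terms already match, leaving h'(y) = 1. Integrate: h(y) = y.
So F(x,y) = 2x^2y + y + xy.
General solution: 2x^2y + y + xy = C.


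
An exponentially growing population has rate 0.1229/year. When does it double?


Exponential growth: P(t) = P₀ e^(0.1229t). Set P(t)/P₀ = 2: e^(0.1229t) = 2.
Solve: t = ln(2)/0.1229 ≈ 5.64 years.


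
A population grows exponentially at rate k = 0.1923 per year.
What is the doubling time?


Exponential growth: P(t) = P₀ e^(0.1923t). Set P(t)/P₀ = 2: e^(0.1923t) = 2.
Solve: t = ln(2)/0.1923 ≈ 3.60 years.


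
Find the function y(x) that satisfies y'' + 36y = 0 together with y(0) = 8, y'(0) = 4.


Characteristic roots of r² + 36 = 0 are ±6i, so y = C₁cos(6x) + C₂sin(6x).
Apply y(0) = 8: C₁ = 8. Differentiate and apply y'(0) = 4: 6·C₂ = 4, so C₂ = 2/3.
Particular solution: y = 8cos(6x) + (2/3)sin(6x).


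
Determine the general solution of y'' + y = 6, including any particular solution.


Homogeneous part: r² + 1 = 0 ⇒ r = ±1i, so y_h = C₁cos(x) + C₂sin(x).
Try constant y_p = A; plug in: 1A = 6 ⇒ A = 6.
General solution: y = C₁cos(x) + C₂sin(x) + 6.


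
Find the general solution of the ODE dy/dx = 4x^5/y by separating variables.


Separate variables: y dy = 4x^5 dx.
Integrate both sides: y²/2 = (2/3)x^6 + C₀.
Multiply by 2: y² = (4/3)x^6 + C.


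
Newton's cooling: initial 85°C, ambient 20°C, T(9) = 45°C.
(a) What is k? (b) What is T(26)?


Newton's law: T(t) = T_a + (T₀ - T_a)e^(-kt).
(a) Use T(9) = 45: (45 - 20)/(85 - 20) = e^(-k·9), so k = -ln(0.385)/9 ≈ 0.1062.
(b) Apply k to t = 26: T(26) = 20 + (65)e^(-2.760) ≈ 24.1°C.


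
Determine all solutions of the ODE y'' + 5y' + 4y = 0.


Characteristic equation: r² + 5r + 4 = 0.
Factor: (r + 4)(r + 1) = 0 ⇒ r = -4, -1 (distinct real).
General solution: y = C₁e^(-4x) + C₂e^(-x).


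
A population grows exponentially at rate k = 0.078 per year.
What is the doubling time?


Exponential growth: P(t) = P₀ e^(0.078t). Set P(t)/P₀ = 2: e^(0.078t) = 2.
Solve: t = ln(2)/0.078 ≈ 8.89 years.


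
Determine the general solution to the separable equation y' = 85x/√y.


Separate: √y dy = 85x dx.
Integrate: (2/3)y^(3/2) = (85/2)x² + C.


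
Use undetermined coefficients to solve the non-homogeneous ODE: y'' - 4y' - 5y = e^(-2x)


Characteristic roots of r² - 4r - 5 = 0 are 5, -1.
y_h = C₁e^(5x) + C₂e^(-x).
Forcing exponent -2 is not a characteristic root; try y_p = Ae^(-2x).
Substitute: A·(4 + (-4)·-2 + (-5)) = A·7 = 1, so A = 1/7.
General solution: y = C₁e^(5x) + C₂e^(-x) + (1/7)e^(-2x).


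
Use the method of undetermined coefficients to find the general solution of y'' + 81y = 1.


Homogeneous part: r² + 81 = 0 ⇒ r = ±9i, so y_h = C₁cos(9x) + C₂sin(9x).
Try constant y_p = A; plug in: 81A = 1 ⇒ A = 1/81.
General solution: y = C₁cos(9x) + C₂sin(9x) + 1/81.


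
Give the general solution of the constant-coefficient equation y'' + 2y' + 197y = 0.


Characteristic equation: r² + 2r + 197 = 0.
Discriminant is negative; roots r = -1 ± 14i (complex conjugate pair).
General solution uses e^(α x)(C₁ cos(β x) + C₂ sin(β x)): y = e^(-x)(C₁cos(14x) + C₂sin(14x)).


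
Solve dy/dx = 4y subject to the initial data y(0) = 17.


General solution of y' = 4y is y = Ce^(4x).
Apply y(0) = 17: C = 17.
Particular solution: y = 17e^(4x).


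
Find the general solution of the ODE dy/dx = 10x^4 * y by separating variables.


Separate variables: dy/y = 10x^4 dx.
Integrate: ln|y| = 2x^5 + C₀.
Exponentiate: y = Ce^(2x^5).


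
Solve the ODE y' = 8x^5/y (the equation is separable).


Separate variables: y dy = 8x^5 dx.
Integrate both sides: y²/2 = (4/3)x^6 + C₀.
Multiply by 2: y² = (8/3)x^6 + C.


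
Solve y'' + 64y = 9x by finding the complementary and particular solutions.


Homogeneous: r² + 64 = 0 ⇒ r = ±8i, y_h = C₁cos(8x) + C₂sin(8x).
Polynomial forcing; try y_p = Ax + B. Then y_p'' + 64 y_p = 64(Ax + B) = 9x, so B = 0 and A = 9/64.
General solution: y = C₁cos(8x) + C₂sin(8x) + (9/64)x.
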